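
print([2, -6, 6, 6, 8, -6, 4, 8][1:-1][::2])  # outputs [-6, 6, -6]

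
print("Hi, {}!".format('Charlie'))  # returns Hi, Charlie!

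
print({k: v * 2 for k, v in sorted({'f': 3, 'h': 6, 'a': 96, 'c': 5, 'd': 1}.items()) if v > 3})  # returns {'a': 192, 'c': 10, 'h': 12}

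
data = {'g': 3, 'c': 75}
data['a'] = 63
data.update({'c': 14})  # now {'g': 3, 'c': 14, 'a': 63}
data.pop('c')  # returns 14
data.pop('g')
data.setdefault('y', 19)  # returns 19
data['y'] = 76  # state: {'a': 63, 'y': 76}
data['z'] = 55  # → {'a': 63, 'y': 76, 'z': 55}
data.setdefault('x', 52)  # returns 52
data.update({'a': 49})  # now {'a': 49, 'y': 76, 'z': 55, 'x': 52}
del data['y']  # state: {'a': 49, 'z': 55, 'x': 52}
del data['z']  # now {'a': 49, 'x': 52}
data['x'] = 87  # {'a': 49, 'x': 87}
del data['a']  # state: {'x': 87}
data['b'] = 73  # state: {'x': 87, 'b': 73}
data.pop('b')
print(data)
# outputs {'x': 87}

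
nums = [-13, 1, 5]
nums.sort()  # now [-13, 1, 5]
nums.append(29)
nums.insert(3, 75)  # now [-13, 1, 5, 75, 29]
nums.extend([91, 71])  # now [-13, 1, 5, 75, 29, 91, 71]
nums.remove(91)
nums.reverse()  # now [71, 29, 75, 5, 1, -13]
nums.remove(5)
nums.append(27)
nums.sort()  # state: [-13, 1, 27, 29, 71, 75]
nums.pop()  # 75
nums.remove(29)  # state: [-13, 1, 27, 71]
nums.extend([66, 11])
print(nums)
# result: [-13, 1, 27, 71, 66, 11]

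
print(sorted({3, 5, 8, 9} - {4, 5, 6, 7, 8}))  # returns [3, 9]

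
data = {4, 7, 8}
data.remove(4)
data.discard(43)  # {7, 8}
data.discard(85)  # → {7, 8}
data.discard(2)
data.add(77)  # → {7, 8, 77}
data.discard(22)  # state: {7, 8, 77}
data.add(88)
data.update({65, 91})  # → {7, 8, 65, 77, 88, 91}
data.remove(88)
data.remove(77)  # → {7, 8, 65, 91}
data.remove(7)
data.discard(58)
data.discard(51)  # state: {8, 65, 91}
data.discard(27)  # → {8, 65, 91}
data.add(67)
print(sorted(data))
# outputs [8, 65, 67, 91]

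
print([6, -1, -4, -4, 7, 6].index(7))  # 4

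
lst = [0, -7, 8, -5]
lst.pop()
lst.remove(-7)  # [0, 8]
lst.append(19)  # [0, 8, 19]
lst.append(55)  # [0, 8, 19, 55]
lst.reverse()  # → [55, 19, 8, 0]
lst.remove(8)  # [55, 19, 0]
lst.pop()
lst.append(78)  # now [55, 19, 78]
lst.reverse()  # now [78, 19, 55]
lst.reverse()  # [55, 19, 78]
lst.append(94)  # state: [55, 19, 78, 94]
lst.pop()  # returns 94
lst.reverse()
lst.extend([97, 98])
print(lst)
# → [78, 19, 55, 97, 98]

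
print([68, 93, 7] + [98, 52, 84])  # [68, 93, 7, 98, 52, 84]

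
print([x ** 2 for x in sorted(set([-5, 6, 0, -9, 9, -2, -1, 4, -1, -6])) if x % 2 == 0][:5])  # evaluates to [36, 4, 0, 16, 36]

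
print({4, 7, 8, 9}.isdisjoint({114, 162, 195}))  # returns True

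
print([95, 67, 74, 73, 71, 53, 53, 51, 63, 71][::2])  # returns [95, 74, 71, 53, 63]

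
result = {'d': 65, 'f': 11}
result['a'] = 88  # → {'d': 65, 'f': 11, 'a': 88}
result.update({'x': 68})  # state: {'d': 65, 'f': 11, 'a': 88, 'x': 68}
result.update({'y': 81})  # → {'d': 65, 'f': 11, 'a': 88, 'x': 68, 'y': 81}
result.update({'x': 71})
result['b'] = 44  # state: {'d': 65, 'f': 11, 'a': 88, 'x': 71, 'y': 81, 'b': 44}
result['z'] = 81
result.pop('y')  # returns 81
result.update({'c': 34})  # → {'d': 65, 'f': 11, 'a': 88, 'x': 71, 'b': 44, 'z': 81, 'c': 34}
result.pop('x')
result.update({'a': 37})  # {'d': 65, 'f': 11, 'a': 37, 'b': 44, 'z': 81, 'c': 34}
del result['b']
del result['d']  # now {'f': 11, 'a': 37, 'z': 81, 'c': 34}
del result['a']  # {'f': 11, 'z': 81, 'c': 34}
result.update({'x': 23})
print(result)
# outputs {'f': 11, 'z': 81, 'c': 34, 'x': 23}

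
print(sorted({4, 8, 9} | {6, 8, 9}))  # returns [4, 6, 8, 9]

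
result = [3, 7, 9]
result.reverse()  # [9, 7, 3]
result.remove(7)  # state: [9, 3]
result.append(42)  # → [9, 3, 42]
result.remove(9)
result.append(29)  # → [3, 42, 29]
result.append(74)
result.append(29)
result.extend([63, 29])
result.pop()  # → 29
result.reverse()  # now [63, 29, 74, 29, 42, 3]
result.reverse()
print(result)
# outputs [3, 42, 29, 74, 29, 63]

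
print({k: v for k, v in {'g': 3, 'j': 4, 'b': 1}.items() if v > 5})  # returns {}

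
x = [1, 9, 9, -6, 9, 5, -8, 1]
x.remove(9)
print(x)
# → [1, 9, -6, 9, 5, -8, 1]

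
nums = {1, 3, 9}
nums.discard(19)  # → {1, 3, 9}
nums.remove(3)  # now {1, 9}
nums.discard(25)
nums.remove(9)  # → {1}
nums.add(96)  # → {1, 96}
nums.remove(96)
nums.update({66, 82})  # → {1, 66, 82}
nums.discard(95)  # {1, 66, 82}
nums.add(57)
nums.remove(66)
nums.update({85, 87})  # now {1, 57, 82, 85, 87}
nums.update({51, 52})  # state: {1, 51, 52, 57, 82, 85, 87}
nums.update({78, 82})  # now {1, 51, 52, 57, 78, 82, 85, 87}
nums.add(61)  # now {1, 51, 52, 57, 61, 78, 82, 85, 87}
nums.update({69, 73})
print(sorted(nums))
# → [1, 51, 52, 57, 61, 69, 73, 78, 82, 85, 87]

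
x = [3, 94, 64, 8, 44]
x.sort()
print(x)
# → [3, 8, 44, 64, 94]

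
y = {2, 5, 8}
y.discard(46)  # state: {2, 5, 8}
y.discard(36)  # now {2, 5, 8}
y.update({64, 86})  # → {2, 5, 8, 64, 86}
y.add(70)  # {2, 5, 8, 64, 70, 86}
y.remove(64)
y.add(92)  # {2, 5, 8, 70, 86, 92}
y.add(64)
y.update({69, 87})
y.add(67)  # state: {2, 5, 8, 64, 67, 69, 70, 86, 87, 92}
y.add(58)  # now {2, 5, 8, 58, 64, 67, 69, 70, 86, 87, 92}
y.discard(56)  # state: {2, 5, 8, 58, 64, 67, 69, 70, 86, 87, 92}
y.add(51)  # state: {2, 5, 8, 51, 58, 64, 67, 69, 70, 86, 87, 92}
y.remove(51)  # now {2, 5, 8, 58, 64, 67, 69, 70, 86, 87, 92}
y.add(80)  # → {2, 5, 8, 58, 64, 67, 69, 70, 80, 86, 87, 92}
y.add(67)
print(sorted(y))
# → [2, 5, 8, 58, 64, 67, 69, 70, 80, 86, 87, 92]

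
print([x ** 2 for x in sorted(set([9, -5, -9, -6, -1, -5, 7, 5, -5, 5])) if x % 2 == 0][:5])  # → [36]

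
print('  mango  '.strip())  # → mango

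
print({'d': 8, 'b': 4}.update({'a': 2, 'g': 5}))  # None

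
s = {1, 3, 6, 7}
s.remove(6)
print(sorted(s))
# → [1, 3, 7]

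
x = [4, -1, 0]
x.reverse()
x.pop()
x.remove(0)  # [-1]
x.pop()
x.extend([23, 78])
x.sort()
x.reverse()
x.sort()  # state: [23, 78]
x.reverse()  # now [78, 23]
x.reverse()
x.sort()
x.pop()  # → 78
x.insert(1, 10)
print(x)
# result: [23, 10]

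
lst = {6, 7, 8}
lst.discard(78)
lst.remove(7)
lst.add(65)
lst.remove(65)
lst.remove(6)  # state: {8}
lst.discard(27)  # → {8}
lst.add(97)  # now {8, 97}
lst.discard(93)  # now {8, 97}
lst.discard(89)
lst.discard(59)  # {8, 97}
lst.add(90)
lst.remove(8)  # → {90, 97}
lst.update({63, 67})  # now {63, 67, 90, 97}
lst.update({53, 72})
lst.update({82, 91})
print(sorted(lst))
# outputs [53, 63, 67, 72, 82, 90, 91, 97]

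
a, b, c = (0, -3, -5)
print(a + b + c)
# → -8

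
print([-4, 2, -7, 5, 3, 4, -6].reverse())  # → None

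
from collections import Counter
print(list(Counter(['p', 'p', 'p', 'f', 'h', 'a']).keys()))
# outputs ['p', 'f', 'h', 'a']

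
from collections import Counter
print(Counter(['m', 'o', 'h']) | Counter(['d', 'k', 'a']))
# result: Counter({'m': 1, 'o': 1, 'h': 1, 'd': 1, 'k': 1, 'a': 1})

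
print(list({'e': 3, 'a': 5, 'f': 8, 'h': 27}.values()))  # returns [3, 5, 8, 27]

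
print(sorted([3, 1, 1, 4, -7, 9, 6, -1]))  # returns [-7, -1, 1, 1, 3, 4, 6, 9]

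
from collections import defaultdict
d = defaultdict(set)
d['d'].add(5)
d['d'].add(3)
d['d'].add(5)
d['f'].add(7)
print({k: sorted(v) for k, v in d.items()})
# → {'d': [3, 5], 'f': [7]}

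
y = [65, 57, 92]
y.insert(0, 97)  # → [97, 65, 57, 92]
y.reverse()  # [92, 57, 65, 97]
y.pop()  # 97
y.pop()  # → 65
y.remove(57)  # [92]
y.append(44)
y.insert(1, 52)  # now [92, 52, 44]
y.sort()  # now [44, 52, 92]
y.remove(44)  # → [52, 92]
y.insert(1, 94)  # [52, 94, 92]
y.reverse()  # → [92, 94, 52]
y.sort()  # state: [52, 92, 94]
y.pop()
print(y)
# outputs [52, 92]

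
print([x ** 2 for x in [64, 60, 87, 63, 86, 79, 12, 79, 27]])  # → [4096, 3600, 7569, 3969, 7396, 6241, 144, 6241, 729]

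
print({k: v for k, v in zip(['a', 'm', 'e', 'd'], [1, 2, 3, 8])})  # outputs {'a': 1, 'm': 2, 'e': 3, 'd': 8}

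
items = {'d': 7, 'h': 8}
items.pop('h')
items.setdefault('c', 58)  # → 58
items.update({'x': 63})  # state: {'d': 7, 'c': 58, 'x': 63}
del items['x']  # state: {'d': 7, 'c': 58}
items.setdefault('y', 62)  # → 62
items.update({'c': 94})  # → {'d': 7, 'c': 94, 'y': 62}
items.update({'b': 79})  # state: {'d': 7, 'c': 94, 'y': 62, 'b': 79}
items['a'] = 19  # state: {'d': 7, 'c': 94, 'y': 62, 'b': 79, 'a': 19}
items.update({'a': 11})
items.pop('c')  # 94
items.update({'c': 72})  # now {'d': 7, 'y': 62, 'b': 79, 'a': 11, 'c': 72}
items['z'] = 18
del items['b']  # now {'d': 7, 'y': 62, 'a': 11, 'c': 72, 'z': 18}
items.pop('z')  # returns 18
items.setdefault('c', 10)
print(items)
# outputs {'d': 7, 'y': 62, 'a': 11, 'c': 72}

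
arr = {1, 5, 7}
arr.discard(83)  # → {1, 5, 7}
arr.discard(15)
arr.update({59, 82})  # {1, 5, 7, 59, 82}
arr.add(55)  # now {1, 5, 7, 55, 59, 82}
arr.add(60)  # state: {1, 5, 7, 55, 59, 60, 82}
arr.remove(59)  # {1, 5, 7, 55, 60, 82}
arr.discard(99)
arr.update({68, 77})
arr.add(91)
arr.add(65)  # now {1, 5, 7, 55, 60, 65, 68, 77, 82, 91}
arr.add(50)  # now {1, 5, 7, 50, 55, 60, 65, 68, 77, 82, 91}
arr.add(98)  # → {1, 5, 7, 50, 55, 60, 65, 68, 77, 82, 91, 98}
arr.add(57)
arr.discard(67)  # {1, 5, 7, 50, 55, 57, 60, 65, 68, 77, 82, 91, 98}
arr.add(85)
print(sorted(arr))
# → [1, 5, 7, 50, 55, 57, 60, 65, 68, 77, 82, 85, 91, 98]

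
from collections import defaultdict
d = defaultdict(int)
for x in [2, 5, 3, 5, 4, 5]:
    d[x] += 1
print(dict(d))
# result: {2: 1, 5: 3, 3: 1, 4: 1}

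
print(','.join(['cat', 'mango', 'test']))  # cat,mango,test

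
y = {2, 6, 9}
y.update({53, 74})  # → {2, 6, 9, 53, 74}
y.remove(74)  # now {2, 6, 9, 53}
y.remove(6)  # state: {2, 9, 53}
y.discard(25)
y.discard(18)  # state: {2, 9, 53}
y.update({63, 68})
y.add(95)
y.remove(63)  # {2, 9, 53, 68, 95}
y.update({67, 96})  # {2, 9, 53, 67, 68, 95, 96}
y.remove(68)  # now {2, 9, 53, 67, 95, 96}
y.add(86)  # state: {2, 9, 53, 67, 86, 95, 96}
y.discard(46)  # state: {2, 9, 53, 67, 86, 95, 96}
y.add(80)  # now {2, 9, 53, 67, 80, 86, 95, 96}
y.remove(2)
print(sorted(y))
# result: [9, 53, 67, 80, 86, 95, 96]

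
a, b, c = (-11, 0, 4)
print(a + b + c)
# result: -7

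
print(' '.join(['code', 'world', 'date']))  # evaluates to code world date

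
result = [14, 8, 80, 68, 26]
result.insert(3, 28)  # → [14, 8, 80, 28, 68, 26]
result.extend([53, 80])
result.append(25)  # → [14, 8, 80, 28, 68, 26, 53, 80, 25]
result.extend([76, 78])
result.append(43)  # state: [14, 8, 80, 28, 68, 26, 53, 80, 25, 76, 78, 43]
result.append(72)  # [14, 8, 80, 28, 68, 26, 53, 80, 25, 76, 78, 43, 72]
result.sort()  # [8, 14, 25, 26, 28, 43, 53, 68, 72, 76, 78, 80, 80]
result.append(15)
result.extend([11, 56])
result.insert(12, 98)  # [8, 14, 25, 26, 28, 43, 53, 68, 72, 76, 78, 80, 98, 80, 15, 11, 56]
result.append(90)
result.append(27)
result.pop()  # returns 27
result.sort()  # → [8, 11, 14, 15, 25, 26, 28, 43, 53, 56, 68, 72, 76, 78, 80, 80, 90, 98]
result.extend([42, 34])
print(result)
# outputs [8, 11, 14, 15, 25, 26, 28, 43, 53, 56, 68, 72, 76, 78, 80, 80, 90, 98, 42, 34]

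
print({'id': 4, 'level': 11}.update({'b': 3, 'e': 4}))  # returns None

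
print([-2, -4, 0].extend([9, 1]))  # None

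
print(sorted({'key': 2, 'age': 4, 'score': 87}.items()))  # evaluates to [('age', 4), ('key', 2), ('score', 87)]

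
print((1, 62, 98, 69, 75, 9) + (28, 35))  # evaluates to (1, 62, 98, 69, 75, 9, 28, 35)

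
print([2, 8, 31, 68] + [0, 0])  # [2, 8, 31, 68, 0, 0]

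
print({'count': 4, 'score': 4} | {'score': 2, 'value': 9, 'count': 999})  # {'count': 999, 'score': 2, 'value': 9}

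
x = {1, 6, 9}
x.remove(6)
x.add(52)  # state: {1, 9, 52}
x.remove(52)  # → {1, 9}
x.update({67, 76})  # {1, 9, 67, 76}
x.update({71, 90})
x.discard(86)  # {1, 9, 67, 71, 76, 90}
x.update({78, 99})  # {1, 9, 67, 71, 76, 78, 90, 99}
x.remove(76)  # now {1, 9, 67, 71, 78, 90, 99}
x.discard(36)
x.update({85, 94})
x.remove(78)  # {1, 9, 67, 71, 85, 90, 94, 99}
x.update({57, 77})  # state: {1, 9, 57, 67, 71, 77, 85, 90, 94, 99}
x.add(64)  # {1, 9, 57, 64, 67, 71, 77, 85, 90, 94, 99}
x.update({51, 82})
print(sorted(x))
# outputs [1, 9, 51, 57, 64, 67, 71, 77, 82, 85, 90, 94, 99]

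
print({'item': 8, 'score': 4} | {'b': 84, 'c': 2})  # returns {'item': 8, 'score': 4, 'b': 84, 'c': 2}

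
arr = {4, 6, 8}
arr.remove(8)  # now {4, 6}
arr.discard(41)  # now {4, 6}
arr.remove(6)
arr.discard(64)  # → {4}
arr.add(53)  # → {4, 53}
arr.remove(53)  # {4}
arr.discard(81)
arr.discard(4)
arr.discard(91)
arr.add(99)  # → {99}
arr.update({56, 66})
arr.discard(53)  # {56, 66, 99}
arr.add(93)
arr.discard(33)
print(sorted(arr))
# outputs [56, 66, 93, 99]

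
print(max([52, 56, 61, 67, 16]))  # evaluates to 67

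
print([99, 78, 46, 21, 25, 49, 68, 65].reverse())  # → None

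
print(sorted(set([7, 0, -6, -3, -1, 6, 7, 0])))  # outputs [-6, -3, -1, 0, 6, 7]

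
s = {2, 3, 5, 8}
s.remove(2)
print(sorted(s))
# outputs [3, 5, 8]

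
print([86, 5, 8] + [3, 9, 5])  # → [86, 5, 8, 3, 9, 5]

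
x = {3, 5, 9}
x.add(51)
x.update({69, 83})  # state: {3, 5, 9, 51, 69, 83}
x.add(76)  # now {3, 5, 9, 51, 69, 76, 83}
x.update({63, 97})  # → {3, 5, 9, 51, 63, 69, 76, 83, 97}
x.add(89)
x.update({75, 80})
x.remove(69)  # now {3, 5, 9, 51, 63, 75, 76, 80, 83, 89, 97}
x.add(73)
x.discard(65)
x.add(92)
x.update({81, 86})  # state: {3, 5, 9, 51, 63, 73, 75, 76, 80, 81, 83, 86, 89, 92, 97}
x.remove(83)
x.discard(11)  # {3, 5, 9, 51, 63, 73, 75, 76, 80, 81, 86, 89, 92, 97}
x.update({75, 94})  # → {3, 5, 9, 51, 63, 73, 75, 76, 80, 81, 86, 89, 92, 94, 97}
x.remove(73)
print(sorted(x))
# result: [3, 5, 9, 51, 63, 75, 76, 80, 81, 86, 89, 92, 94, 97]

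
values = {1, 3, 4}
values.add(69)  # {1, 3, 4, 69}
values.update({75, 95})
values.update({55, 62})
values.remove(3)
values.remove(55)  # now {1, 4, 62, 69, 75, 95}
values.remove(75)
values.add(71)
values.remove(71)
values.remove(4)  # {1, 62, 69, 95}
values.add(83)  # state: {1, 62, 69, 83, 95}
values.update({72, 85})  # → {1, 62, 69, 72, 83, 85, 95}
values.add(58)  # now {1, 58, 62, 69, 72, 83, 85, 95}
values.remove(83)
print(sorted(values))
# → [1, 58, 62, 69, 72, 85, 95]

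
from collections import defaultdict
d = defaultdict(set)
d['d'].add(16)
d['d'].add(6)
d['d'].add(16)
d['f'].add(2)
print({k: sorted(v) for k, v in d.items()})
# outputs {'d': [6, 16], 'f': [2]}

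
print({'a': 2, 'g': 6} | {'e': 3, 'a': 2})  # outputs {'a': 2, 'g': 6, 'e': 3}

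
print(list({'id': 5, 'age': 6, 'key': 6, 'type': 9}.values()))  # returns [5, 6, 6, 9]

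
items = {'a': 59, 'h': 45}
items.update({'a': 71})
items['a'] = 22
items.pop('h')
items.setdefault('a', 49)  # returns 22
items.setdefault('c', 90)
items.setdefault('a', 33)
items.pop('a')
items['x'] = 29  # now {'c': 90, 'x': 29}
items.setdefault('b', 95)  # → 95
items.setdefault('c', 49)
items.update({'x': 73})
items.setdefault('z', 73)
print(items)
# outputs {'c': 90, 'x': 73, 'b': 95, 'z': 73}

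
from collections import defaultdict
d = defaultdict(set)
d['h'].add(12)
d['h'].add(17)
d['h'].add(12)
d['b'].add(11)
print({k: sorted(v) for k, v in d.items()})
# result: {'h': [12, 17], 'b': [11]}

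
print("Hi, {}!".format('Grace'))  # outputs Hi, Grace!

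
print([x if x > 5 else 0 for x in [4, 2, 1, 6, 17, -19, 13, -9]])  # [0, 0, 0, 6, 17, 0, 13, 0]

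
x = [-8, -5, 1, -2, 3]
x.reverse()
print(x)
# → [3, -2, 1, -5, -8]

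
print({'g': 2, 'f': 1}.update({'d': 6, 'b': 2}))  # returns None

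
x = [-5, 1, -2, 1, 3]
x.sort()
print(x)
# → [-5, -2, 1, 1, 3]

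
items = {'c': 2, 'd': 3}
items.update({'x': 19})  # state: {'c': 2, 'd': 3, 'x': 19}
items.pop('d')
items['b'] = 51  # {'c': 2, 'x': 19, 'b': 51}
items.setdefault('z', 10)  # 10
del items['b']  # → {'c': 2, 'x': 19, 'z': 10}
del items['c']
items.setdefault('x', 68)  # 19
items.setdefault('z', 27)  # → 10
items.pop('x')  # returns 19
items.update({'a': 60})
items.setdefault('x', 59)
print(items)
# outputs {'z': 10, 'a': 60, 'x': 59}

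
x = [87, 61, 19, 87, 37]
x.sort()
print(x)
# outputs [19, 37, 61, 87, 87]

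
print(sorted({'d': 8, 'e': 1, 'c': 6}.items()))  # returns [('c', 6), ('d', 8), ('e', 1)]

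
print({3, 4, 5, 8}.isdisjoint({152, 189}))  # True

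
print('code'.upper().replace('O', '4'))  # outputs C4DE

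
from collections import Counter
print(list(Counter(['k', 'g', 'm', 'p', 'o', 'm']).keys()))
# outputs ['k', 'g', 'm', 'p', 'o']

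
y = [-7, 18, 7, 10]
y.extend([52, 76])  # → [-7, 18, 7, 10, 52, 76]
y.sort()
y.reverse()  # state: [76, 52, 18, 10, 7, -7]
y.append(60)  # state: [76, 52, 18, 10, 7, -7, 60]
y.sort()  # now [-7, 7, 10, 18, 52, 60, 76]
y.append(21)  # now [-7, 7, 10, 18, 52, 60, 76, 21]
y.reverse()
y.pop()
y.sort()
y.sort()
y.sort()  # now [7, 10, 18, 21, 52, 60, 76]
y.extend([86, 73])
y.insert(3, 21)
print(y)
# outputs [7, 10, 18, 21, 21, 52, 60, 76, 86, 73]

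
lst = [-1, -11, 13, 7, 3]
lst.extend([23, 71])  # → [-1, -11, 13, 7, 3, 23, 71]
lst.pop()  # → 71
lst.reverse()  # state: [23, 3, 7, 13, -11, -1]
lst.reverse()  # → [-1, -11, 13, 7, 3, 23]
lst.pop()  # 23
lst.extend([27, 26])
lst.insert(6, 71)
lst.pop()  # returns 26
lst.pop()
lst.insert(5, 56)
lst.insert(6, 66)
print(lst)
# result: [-1, -11, 13, 7, 3, 56, 66, 27]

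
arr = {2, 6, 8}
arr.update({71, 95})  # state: {2, 6, 8, 71, 95}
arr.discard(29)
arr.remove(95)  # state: {2, 6, 8, 71}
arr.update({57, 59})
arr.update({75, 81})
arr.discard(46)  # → {2, 6, 8, 57, 59, 71, 75, 81}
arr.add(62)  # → {2, 6, 8, 57, 59, 62, 71, 75, 81}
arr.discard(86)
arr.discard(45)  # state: {2, 6, 8, 57, 59, 62, 71, 75, 81}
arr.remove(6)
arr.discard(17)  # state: {2, 8, 57, 59, 62, 71, 75, 81}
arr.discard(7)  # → {2, 8, 57, 59, 62, 71, 75, 81}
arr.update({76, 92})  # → {2, 8, 57, 59, 62, 71, 75, 76, 81, 92}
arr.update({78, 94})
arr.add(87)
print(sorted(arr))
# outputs [2, 8, 57, 59, 62, 71, 75, 76, 78, 81, 87, 92, 94]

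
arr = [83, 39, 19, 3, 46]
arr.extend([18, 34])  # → [83, 39, 19, 3, 46, 18, 34]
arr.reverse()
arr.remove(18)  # [34, 46, 3, 19, 39, 83]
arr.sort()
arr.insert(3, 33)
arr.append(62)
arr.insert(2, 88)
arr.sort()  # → [3, 19, 33, 34, 39, 46, 62, 83, 88]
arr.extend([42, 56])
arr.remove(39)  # [3, 19, 33, 34, 46, 62, 83, 88, 42, 56]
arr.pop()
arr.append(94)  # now [3, 19, 33, 34, 46, 62, 83, 88, 42, 94]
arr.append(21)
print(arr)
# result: [3, 19, 33, 34, 46, 62, 83, 88, 42, 94, 21]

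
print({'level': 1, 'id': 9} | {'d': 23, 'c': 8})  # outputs {'level': 1, 'id': 9, 'd': 23, 'c': 8}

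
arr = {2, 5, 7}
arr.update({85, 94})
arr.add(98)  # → {2, 5, 7, 85, 94, 98}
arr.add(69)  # {2, 5, 7, 69, 85, 94, 98}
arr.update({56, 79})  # {2, 5, 7, 56, 69, 79, 85, 94, 98}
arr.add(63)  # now {2, 5, 7, 56, 63, 69, 79, 85, 94, 98}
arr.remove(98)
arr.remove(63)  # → {2, 5, 7, 56, 69, 79, 85, 94}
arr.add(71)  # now {2, 5, 7, 56, 69, 71, 79, 85, 94}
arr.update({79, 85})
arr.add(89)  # {2, 5, 7, 56, 69, 71, 79, 85, 89, 94}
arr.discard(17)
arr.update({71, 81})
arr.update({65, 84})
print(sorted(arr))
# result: [2, 5, 7, 56, 65, 69, 71, 79, 81, 84, 85, 89, 94]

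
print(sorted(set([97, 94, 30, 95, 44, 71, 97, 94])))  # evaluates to [30, 44, 71, 94, 95, 97]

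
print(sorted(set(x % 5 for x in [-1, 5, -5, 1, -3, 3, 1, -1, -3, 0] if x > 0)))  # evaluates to [0, 1, 3]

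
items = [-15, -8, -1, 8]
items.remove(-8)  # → [-15, -1, 8]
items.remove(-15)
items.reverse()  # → [8, -1]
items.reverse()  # [-1, 8]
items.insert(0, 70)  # [70, -1, 8]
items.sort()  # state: [-1, 8, 70]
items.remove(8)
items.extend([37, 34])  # [-1, 70, 37, 34]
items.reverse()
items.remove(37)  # [34, 70, -1]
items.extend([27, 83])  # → [34, 70, -1, 27, 83]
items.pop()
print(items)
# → [34, 70, -1, 27]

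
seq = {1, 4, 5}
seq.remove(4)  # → {1, 5}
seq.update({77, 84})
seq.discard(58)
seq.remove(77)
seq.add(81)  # {1, 5, 81, 84}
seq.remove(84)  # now {1, 5, 81}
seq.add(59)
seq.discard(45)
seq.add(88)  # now {1, 5, 59, 81, 88}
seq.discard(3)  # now {1, 5, 59, 81, 88}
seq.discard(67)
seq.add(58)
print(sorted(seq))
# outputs [1, 5, 58, 59, 81, 88]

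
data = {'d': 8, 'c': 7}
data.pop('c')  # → 7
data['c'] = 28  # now {'d': 8, 'c': 28}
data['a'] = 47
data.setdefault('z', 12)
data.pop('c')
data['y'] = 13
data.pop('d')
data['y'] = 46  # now {'a': 47, 'z': 12, 'y': 46}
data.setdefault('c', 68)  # 68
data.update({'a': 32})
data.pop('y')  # 46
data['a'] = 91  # {'a': 91, 'z': 12, 'c': 68}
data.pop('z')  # 12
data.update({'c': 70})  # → {'a': 91, 'c': 70}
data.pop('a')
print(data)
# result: {'c': 70}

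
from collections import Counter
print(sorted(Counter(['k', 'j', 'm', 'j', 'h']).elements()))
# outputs ['h', 'j', 'j', 'k', 'm']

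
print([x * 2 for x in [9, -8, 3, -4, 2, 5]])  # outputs [18, -16, 6, -8, 4, 10]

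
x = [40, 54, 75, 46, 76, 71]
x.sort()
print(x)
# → [40, 46, 54, 71, 75, 76]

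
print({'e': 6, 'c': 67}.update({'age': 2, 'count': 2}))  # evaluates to None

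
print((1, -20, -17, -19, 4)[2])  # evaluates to -17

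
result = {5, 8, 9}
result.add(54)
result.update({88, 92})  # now {5, 8, 9, 54, 88, 92}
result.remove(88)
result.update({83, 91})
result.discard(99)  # {5, 8, 9, 54, 83, 91, 92}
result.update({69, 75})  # {5, 8, 9, 54, 69, 75, 83, 91, 92}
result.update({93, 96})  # {5, 8, 9, 54, 69, 75, 83, 91, 92, 93, 96}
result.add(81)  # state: {5, 8, 9, 54, 69, 75, 81, 83, 91, 92, 93, 96}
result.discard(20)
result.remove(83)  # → {5, 8, 9, 54, 69, 75, 81, 91, 92, 93, 96}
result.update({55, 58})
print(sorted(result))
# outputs [5, 8, 9, 54, 55, 58, 69, 75, 81, 91, 92, 93, 96]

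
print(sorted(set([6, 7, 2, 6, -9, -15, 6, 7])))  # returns [-15, -9, 2, 6, 7]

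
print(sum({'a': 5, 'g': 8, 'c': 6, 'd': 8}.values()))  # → 27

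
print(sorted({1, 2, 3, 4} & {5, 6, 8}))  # []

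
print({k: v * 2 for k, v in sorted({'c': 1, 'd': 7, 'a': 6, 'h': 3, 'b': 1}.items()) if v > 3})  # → {'a': 12, 'd': 14}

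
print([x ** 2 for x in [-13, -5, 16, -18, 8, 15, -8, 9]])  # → [169, 25, 256, 324, 64, 225, 64, 81]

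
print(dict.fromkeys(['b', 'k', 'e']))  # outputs {'b': None, 'k': None, 'e': None}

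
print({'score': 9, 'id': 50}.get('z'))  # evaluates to None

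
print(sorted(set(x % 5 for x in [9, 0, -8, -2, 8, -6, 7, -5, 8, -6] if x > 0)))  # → [2, 3, 4]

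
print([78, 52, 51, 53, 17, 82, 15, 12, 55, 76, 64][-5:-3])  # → [15, 12]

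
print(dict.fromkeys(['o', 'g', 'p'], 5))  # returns {'o': 5, 'g': 5, 'p': 5}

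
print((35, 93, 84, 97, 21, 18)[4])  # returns 21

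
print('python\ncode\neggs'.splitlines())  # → ['python', 'code', 'eggs']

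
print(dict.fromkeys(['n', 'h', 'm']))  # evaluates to {'n': None, 'h': None, 'm': None}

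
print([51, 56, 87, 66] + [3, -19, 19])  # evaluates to [51, 56, 87, 66, 3, -19, 19]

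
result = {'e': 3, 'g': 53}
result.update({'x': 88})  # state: {'e': 3, 'g': 53, 'x': 88}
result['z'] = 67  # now {'e': 3, 'g': 53, 'x': 88, 'z': 67}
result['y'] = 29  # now {'e': 3, 'g': 53, 'x': 88, 'z': 67, 'y': 29}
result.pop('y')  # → 29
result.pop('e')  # 3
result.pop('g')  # 53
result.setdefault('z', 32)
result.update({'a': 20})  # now {'x': 88, 'z': 67, 'a': 20}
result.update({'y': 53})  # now {'x': 88, 'z': 67, 'a': 20, 'y': 53}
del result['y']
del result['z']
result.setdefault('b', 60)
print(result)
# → {'x': 88, 'a': 20, 'b': 60}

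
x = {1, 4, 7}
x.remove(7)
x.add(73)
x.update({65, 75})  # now {1, 4, 65, 73, 75}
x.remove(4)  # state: {1, 65, 73, 75}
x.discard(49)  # {1, 65, 73, 75}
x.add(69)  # {1, 65, 69, 73, 75}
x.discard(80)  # {1, 65, 69, 73, 75}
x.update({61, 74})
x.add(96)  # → {1, 61, 65, 69, 73, 74, 75, 96}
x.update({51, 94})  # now {1, 51, 61, 65, 69, 73, 74, 75, 94, 96}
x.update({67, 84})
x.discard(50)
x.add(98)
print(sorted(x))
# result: [1, 51, 61, 65, 67, 69, 73, 74, 75, 84, 94, 96, 98]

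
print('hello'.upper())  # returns HELLO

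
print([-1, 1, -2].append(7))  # None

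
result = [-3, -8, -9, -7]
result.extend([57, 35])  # [-3, -8, -9, -7, 57, 35]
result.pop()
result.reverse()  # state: [57, -7, -9, -8, -3]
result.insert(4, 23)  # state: [57, -7, -9, -8, 23, -3]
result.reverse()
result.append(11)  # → [-3, 23, -8, -9, -7, 57, 11]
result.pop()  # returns 11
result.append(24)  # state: [-3, 23, -8, -9, -7, 57, 24]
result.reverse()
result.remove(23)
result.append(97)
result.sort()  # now [-9, -8, -7, -3, 24, 57, 97]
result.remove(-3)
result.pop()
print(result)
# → [-9, -8, -7, 24, 57]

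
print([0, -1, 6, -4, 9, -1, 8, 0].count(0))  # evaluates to 2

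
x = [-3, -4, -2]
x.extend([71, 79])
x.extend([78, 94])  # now [-3, -4, -2, 71, 79, 78, 94]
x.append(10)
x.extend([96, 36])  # [-3, -4, -2, 71, 79, 78, 94, 10, 96, 36]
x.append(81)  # [-3, -4, -2, 71, 79, 78, 94, 10, 96, 36, 81]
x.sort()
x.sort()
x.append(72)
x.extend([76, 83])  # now [-4, -3, -2, 10, 36, 71, 78, 79, 81, 94, 96, 72, 76, 83]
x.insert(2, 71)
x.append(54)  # [-4, -3, 71, -2, 10, 36, 71, 78, 79, 81, 94, 96, 72, 76, 83, 54]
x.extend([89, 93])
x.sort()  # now [-4, -3, -2, 10, 36, 54, 71, 71, 72, 76, 78, 79, 81, 83, 89, 93, 94, 96]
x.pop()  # 96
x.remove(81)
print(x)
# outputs [-4, -3, -2, 10, 36, 54, 71, 71, 72, 76, 78, 79, 83, 89, 93, 94]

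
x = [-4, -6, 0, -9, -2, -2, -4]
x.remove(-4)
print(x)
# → [-6, 0, -9, -2, -2, -4]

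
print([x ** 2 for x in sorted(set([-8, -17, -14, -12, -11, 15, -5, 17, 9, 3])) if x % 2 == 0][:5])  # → [196, 144, 64]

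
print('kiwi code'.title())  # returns Kiwi Code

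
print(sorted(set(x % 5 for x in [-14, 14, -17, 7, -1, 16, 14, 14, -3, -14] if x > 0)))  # [1, 2, 4]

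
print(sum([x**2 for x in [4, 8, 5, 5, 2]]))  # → 134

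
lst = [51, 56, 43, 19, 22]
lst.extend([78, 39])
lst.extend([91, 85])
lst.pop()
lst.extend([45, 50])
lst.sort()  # [19, 22, 39, 43, 45, 50, 51, 56, 78, 91]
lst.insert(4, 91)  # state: [19, 22, 39, 43, 91, 45, 50, 51, 56, 78, 91]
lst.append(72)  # [19, 22, 39, 43, 91, 45, 50, 51, 56, 78, 91, 72]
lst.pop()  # 72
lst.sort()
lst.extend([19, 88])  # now [19, 22, 39, 43, 45, 50, 51, 56, 78, 91, 91, 19, 88]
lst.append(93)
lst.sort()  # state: [19, 19, 22, 39, 43, 45, 50, 51, 56, 78, 88, 91, 91, 93]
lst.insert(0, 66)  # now [66, 19, 19, 22, 39, 43, 45, 50, 51, 56, 78, 88, 91, 91, 93]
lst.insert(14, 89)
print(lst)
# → [66, 19, 19, 22, 39, 43, 45, 50, 51, 56, 78, 88, 91, 91, 89, 93]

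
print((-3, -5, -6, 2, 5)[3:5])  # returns (2, 5)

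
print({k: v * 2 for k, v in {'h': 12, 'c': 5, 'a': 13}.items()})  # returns {'h': 24, 'c': 10, 'a': 26}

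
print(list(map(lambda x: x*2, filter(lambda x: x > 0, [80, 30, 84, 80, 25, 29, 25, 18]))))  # [160, 60, 168, 160, 50, 58, 50, 36]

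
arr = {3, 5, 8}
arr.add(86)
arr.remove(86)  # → {3, 5, 8}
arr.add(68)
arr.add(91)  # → {3, 5, 8, 68, 91}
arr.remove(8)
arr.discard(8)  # {3, 5, 68, 91}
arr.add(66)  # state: {3, 5, 66, 68, 91}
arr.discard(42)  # {3, 5, 66, 68, 91}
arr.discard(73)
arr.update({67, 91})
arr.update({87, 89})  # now {3, 5, 66, 67, 68, 87, 89, 91}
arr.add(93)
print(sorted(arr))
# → [3, 5, 66, 67, 68, 87, 89, 91, 93]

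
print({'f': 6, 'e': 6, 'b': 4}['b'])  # 4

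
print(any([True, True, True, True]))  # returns True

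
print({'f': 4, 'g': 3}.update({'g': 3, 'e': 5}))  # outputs None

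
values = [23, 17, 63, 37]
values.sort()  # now [17, 23, 37, 63]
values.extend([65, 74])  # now [17, 23, 37, 63, 65, 74]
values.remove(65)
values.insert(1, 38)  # [17, 38, 23, 37, 63, 74]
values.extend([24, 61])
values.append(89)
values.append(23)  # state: [17, 38, 23, 37, 63, 74, 24, 61, 89, 23]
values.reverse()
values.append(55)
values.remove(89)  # [23, 61, 24, 74, 63, 37, 23, 38, 17, 55]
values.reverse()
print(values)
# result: [55, 17, 38, 23, 37, 63, 74, 24, 61, 23]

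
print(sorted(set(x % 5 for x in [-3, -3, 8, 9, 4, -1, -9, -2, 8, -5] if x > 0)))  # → [3, 4]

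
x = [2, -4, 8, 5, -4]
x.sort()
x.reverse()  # [8, 5, 2, -4, -4]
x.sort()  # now [-4, -4, 2, 5, 8]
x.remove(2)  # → [-4, -4, 5, 8]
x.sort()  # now [-4, -4, 5, 8]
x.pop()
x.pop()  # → 5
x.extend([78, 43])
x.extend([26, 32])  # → [-4, -4, 78, 43, 26, 32]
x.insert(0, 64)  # [64, -4, -4, 78, 43, 26, 32]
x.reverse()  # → [32, 26, 43, 78, -4, -4, 64]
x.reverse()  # [64, -4, -4, 78, 43, 26, 32]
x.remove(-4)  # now [64, -4, 78, 43, 26, 32]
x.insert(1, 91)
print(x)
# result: [64, 91, -4, 78, 43, 26, 32]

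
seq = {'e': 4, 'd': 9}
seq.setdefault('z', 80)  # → 80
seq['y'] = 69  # {'e': 4, 'd': 9, 'z': 80, 'y': 69}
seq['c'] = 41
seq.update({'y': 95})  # {'e': 4, 'd': 9, 'z': 80, 'y': 95, 'c': 41}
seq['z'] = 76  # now {'e': 4, 'd': 9, 'z': 76, 'y': 95, 'c': 41}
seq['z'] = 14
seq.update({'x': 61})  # {'e': 4, 'd': 9, 'z': 14, 'y': 95, 'c': 41, 'x': 61}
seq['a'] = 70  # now {'e': 4, 'd': 9, 'z': 14, 'y': 95, 'c': 41, 'x': 61, 'a': 70}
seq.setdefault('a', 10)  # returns 70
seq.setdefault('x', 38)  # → 61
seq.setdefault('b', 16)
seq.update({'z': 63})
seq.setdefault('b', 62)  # 16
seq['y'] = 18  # {'e': 4, 'd': 9, 'z': 63, 'y': 18, 'c': 41, 'x': 61, 'a': 70, 'b': 16}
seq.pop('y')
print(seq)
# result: {'e': 4, 'd': 9, 'z': 63, 'c': 41, 'x': 61, 'a': 70, 'b': 16}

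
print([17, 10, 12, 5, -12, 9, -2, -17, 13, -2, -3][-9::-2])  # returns [12, 17]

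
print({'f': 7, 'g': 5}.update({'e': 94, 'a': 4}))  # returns None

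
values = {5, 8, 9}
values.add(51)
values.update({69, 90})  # {5, 8, 9, 51, 69, 90}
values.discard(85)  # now {5, 8, 9, 51, 69, 90}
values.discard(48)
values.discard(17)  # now {5, 8, 9, 51, 69, 90}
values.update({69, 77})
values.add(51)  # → {5, 8, 9, 51, 69, 77, 90}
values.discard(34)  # {5, 8, 9, 51, 69, 77, 90}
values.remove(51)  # {5, 8, 9, 69, 77, 90}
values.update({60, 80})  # {5, 8, 9, 60, 69, 77, 80, 90}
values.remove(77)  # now {5, 8, 9, 60, 69, 80, 90}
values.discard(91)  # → {5, 8, 9, 60, 69, 80, 90}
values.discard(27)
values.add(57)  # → {5, 8, 9, 57, 60, 69, 80, 90}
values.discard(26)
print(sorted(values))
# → [5, 8, 9, 57, 60, 69, 80, 90]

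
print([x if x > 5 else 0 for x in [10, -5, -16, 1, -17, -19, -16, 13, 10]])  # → [10, 0, 0, 0, 0, 0, 0, 13, 10]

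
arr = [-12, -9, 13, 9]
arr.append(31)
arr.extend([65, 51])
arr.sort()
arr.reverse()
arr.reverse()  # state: [-12, -9, 9, 13, 31, 51, 65]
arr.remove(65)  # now [-12, -9, 9, 13, 31, 51]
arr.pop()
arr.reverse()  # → [31, 13, 9, -9, -12]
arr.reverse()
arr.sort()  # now [-12, -9, 9, 13, 31]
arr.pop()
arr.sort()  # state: [-12, -9, 9, 13]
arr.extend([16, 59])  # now [-12, -9, 9, 13, 16, 59]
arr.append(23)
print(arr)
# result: [-12, -9, 9, 13, 16, 59, 23]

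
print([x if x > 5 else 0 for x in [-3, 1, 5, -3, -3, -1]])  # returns [0, 0, 0, 0, 0, 0]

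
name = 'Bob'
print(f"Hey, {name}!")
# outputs Hey, Bob!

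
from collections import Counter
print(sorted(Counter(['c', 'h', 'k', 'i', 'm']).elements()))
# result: ['c', 'h', 'i', 'k', 'm']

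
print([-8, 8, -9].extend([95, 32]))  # None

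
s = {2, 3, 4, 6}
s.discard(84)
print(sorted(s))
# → [2, 3, 4, 6]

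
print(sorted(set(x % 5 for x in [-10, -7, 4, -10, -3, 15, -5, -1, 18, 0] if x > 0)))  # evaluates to [0, 3, 4]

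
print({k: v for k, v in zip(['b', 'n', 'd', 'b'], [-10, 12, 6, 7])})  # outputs {'b': 7, 'n': 12, 'd': 6}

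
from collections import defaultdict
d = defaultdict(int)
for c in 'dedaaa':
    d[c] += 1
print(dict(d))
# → {'d': 2, 'e': 1, 'a': 3}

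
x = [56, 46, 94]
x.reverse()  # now [94, 46, 56]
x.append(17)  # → [94, 46, 56, 17]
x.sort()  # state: [17, 46, 56, 94]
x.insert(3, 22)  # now [17, 46, 56, 22, 94]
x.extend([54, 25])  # [17, 46, 56, 22, 94, 54, 25]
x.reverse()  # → [25, 54, 94, 22, 56, 46, 17]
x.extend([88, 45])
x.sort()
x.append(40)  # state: [17, 22, 25, 45, 46, 54, 56, 88, 94, 40]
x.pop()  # 40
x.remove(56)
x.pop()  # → 94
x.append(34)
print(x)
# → [17, 22, 25, 45, 46, 54, 88, 34]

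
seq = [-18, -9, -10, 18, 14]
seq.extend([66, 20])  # [-18, -9, -10, 18, 14, 66, 20]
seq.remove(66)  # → [-18, -9, -10, 18, 14, 20]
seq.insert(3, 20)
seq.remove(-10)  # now [-18, -9, 20, 18, 14, 20]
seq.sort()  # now [-18, -9, 14, 18, 20, 20]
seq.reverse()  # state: [20, 20, 18, 14, -9, -18]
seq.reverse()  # [-18, -9, 14, 18, 20, 20]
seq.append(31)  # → [-18, -9, 14, 18, 20, 20, 31]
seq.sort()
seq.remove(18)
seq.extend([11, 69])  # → [-18, -9, 14, 20, 20, 31, 11, 69]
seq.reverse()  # [69, 11, 31, 20, 20, 14, -9, -18]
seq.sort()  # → [-18, -9, 11, 14, 20, 20, 31, 69]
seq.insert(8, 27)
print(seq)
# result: [-18, -9, 11, 14, 20, 20, 31, 69, 27]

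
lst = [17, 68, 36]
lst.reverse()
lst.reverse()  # [17, 68, 36]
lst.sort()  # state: [17, 36, 68]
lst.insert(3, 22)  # [17, 36, 68, 22]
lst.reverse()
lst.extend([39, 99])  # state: [22, 68, 36, 17, 39, 99]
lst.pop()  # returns 99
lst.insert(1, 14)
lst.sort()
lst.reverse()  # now [68, 39, 36, 22, 17, 14]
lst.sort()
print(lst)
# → [14, 17, 22, 36, 39, 68]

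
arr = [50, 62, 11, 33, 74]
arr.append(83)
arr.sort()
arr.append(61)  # [11, 33, 50, 62, 74, 83, 61]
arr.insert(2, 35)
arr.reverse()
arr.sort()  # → [11, 33, 35, 50, 61, 62, 74, 83]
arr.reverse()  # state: [83, 74, 62, 61, 50, 35, 33, 11]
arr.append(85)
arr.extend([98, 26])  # [83, 74, 62, 61, 50, 35, 33, 11, 85, 98, 26]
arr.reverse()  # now [26, 98, 85, 11, 33, 35, 50, 61, 62, 74, 83]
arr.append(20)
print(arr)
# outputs [26, 98, 85, 11, 33, 35, 50, 61, 62, 74, 83, 20]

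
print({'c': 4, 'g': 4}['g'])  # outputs 4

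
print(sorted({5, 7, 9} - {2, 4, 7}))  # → [5, 9]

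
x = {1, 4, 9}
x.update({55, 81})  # {1, 4, 9, 55, 81}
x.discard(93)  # {1, 4, 9, 55, 81}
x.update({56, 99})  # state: {1, 4, 9, 55, 56, 81, 99}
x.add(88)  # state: {1, 4, 9, 55, 56, 81, 88, 99}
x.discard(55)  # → {1, 4, 9, 56, 81, 88, 99}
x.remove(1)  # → {4, 9, 56, 81, 88, 99}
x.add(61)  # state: {4, 9, 56, 61, 81, 88, 99}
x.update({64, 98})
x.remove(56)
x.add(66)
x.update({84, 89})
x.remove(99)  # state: {4, 9, 61, 64, 66, 81, 84, 88, 89, 98}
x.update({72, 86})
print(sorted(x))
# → [4, 9, 61, 64, 66, 72, 81, 84, 86, 88, 89, 98]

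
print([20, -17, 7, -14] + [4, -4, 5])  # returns [20, -17, 7, -14, 4, -4, 5]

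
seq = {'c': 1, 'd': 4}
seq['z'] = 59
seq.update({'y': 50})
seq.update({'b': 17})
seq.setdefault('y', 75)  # 50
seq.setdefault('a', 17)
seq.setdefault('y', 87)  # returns 50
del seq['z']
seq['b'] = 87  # {'c': 1, 'd': 4, 'y': 50, 'b': 87, 'a': 17}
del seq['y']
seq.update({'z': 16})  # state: {'c': 1, 'd': 4, 'b': 87, 'a': 17, 'z': 16}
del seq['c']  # {'d': 4, 'b': 87, 'a': 17, 'z': 16}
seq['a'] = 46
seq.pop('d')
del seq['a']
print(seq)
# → {'b': 87, 'z': 16}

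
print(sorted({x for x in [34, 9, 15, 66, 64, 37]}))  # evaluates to [9, 15, 34, 37, 64, 66]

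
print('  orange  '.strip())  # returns orange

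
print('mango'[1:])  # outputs ango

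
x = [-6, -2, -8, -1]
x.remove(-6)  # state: [-2, -8, -1]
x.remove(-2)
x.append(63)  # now [-8, -1, 63]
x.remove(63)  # [-8, -1]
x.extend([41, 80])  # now [-8, -1, 41, 80]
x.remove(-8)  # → [-1, 41, 80]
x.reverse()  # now [80, 41, -1]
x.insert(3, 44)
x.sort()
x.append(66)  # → [-1, 41, 44, 80, 66]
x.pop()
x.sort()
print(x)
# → [-1, 41, 44, 80]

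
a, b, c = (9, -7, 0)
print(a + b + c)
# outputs 2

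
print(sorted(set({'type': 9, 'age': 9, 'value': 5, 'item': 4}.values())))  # [4, 5, 9]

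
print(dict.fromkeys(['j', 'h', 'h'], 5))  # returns {'j': 5, 'h': 5}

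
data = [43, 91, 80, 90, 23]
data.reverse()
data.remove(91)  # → [23, 90, 80, 43]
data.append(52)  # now [23, 90, 80, 43, 52]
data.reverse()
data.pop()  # 23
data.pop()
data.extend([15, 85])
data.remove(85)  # [52, 43, 80, 15]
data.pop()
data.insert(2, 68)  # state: [52, 43, 68, 80]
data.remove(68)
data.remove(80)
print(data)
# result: [52, 43]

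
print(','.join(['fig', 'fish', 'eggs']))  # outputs fig,fish,eggs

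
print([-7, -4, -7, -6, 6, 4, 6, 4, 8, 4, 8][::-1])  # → [8, 4, 8, 4, 6, 4, 6, -6, -7, -4, -7]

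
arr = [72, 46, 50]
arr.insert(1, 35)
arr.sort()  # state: [35, 46, 50, 72]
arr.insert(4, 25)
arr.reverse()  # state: [25, 72, 50, 46, 35]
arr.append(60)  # [25, 72, 50, 46, 35, 60]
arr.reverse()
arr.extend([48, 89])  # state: [60, 35, 46, 50, 72, 25, 48, 89]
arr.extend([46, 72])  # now [60, 35, 46, 50, 72, 25, 48, 89, 46, 72]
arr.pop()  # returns 72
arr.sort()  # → [25, 35, 46, 46, 48, 50, 60, 72, 89]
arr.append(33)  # [25, 35, 46, 46, 48, 50, 60, 72, 89, 33]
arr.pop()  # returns 33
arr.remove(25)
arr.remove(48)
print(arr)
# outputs [35, 46, 46, 50, 60, 72, 89]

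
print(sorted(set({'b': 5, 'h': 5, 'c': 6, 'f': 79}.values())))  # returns [5, 6, 79]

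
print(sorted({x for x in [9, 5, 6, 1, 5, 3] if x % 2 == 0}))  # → [6]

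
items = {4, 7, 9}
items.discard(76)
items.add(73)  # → {4, 7, 9, 73}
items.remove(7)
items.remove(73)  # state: {4, 9}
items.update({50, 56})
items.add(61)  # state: {4, 9, 50, 56, 61}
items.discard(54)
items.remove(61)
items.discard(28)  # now {4, 9, 50, 56}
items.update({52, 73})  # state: {4, 9, 50, 52, 56, 73}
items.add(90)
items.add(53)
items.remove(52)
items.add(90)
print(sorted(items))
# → [4, 9, 50, 53, 56, 73, 90]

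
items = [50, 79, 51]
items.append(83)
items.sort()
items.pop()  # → 83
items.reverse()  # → [79, 51, 50]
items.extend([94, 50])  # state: [79, 51, 50, 94, 50]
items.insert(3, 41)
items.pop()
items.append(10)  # [79, 51, 50, 41, 94, 10]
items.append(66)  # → [79, 51, 50, 41, 94, 10, 66]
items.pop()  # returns 66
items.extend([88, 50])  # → [79, 51, 50, 41, 94, 10, 88, 50]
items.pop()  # 50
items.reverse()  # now [88, 10, 94, 41, 50, 51, 79]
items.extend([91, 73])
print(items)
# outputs [88, 10, 94, 41, 50, 51, 79, 91, 73]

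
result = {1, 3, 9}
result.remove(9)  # {1, 3}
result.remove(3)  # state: {1}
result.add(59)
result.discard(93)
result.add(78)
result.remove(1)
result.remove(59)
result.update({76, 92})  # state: {76, 78, 92}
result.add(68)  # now {68, 76, 78, 92}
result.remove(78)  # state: {68, 76, 92}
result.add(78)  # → {68, 76, 78, 92}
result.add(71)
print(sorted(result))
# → [68, 71, 76, 78, 92]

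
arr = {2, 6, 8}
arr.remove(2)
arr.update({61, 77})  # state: {6, 8, 61, 77}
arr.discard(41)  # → {6, 8, 61, 77}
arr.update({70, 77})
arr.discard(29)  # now {6, 8, 61, 70, 77}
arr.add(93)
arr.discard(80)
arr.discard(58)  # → {6, 8, 61, 70, 77, 93}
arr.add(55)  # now {6, 8, 55, 61, 70, 77, 93}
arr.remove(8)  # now {6, 55, 61, 70, 77, 93}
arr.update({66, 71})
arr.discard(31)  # {6, 55, 61, 66, 70, 71, 77, 93}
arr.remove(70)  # {6, 55, 61, 66, 71, 77, 93}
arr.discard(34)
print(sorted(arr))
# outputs [6, 55, 61, 66, 71, 77, 93]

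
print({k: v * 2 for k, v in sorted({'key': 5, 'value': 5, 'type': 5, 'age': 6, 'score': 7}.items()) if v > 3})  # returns {'age': 12, 'key': 10, 'score': 14, 'type': 10, 'value': 10}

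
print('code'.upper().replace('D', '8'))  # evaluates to CO8E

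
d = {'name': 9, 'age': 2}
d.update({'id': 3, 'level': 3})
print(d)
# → {'name': 9, 'age': 2, 'id': 3, 'level': 3}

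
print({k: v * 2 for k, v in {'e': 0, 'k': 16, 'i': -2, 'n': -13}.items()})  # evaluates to {'e': 0, 'k': 32, 'i': -4, 'n': -26}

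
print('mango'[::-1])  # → ognam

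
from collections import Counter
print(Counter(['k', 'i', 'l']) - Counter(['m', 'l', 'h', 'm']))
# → Counter({'k': 1, 'i': 1})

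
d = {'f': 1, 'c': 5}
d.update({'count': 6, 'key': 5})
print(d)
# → {'f': 1, 'c': 5, 'count': 6, 'key': 5}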